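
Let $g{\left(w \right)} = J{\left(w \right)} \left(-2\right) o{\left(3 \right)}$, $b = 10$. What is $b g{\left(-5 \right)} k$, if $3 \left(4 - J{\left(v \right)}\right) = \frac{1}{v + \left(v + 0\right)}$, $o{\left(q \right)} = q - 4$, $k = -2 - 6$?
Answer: $- \frac{1936}{3} \approx -645.33$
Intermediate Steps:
$k = -8$ ($k = -2 - 6 = -8$)
$o{\left(q \right)} = -4 + q$
$J{\left(v \right)} = 4 - \frac{1}{6 v}$ ($J{\left(v \right)} = 4 - \frac{1}{3 \left(v + \left(v + 0\right)\right)} = 4 - \frac{1}{3 \left(v + v\right)} = 4 - \frac{1}{3 \cdot 2 v} = 4 - \frac{\frac{1}{2} \frac{1}{v}}{3} = 4 - \frac{1}{6 v}$)
$g{\left(w \right)} = 8 - \frac{1}{3 w}$ ($g{\left(w \right)} = \left(4 - \frac{1}{6 w}\right) \left(-2\right) \left(-4 + 3\right) = \left(-8 + \frac{1}{3 w}\right) \left(-1\right) = 8 - \frac{1}{3 w}$)
$b g{\left(-5 \right)} k = 10 \left(8 - \frac{1}{3 \left(-5\right)}\right) \left(-8\right) = 10 \left(8 - - \frac{1}{15}\right) \left(-8\right) = 10 \left(8 + \frac{1}{15}\right) \left(-8\right) = 10 \cdot \frac{121}{15} \left(-8\right) = \frac{242}{3} \left(-8\right) = - \frac{1936}{3}$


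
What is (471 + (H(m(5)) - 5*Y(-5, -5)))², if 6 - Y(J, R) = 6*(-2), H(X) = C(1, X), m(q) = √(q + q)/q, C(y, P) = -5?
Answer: 141376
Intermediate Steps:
m(q) = √2/√q (m(q) = √(2*q)/q = (√2*√q)/q = √2/√q)
H(X) = -5
Y(J, R) = 18 (Y(J, R) = 6 - 6*(-2) = 6 - 1*(-12) = 6 + 12 = 18)
(471 + (H(m(5)) - 5*Y(-5, -5)))² = (471 + (-5 - 5*18))² = (471 + (-5 - 90))² = (471 - 95)² = 376² = 141376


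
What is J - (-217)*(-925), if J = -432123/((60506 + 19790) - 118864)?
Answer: -2580376559/12856 ≈ -2.0071e+5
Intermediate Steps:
J = 144041/12856 (J = -432123/(80296 - 118864) = -432123/(-38568) = -432123*(-1/38568) = 144041/12856 ≈ 11.204)
J - (-217)*(-925) = 144041/12856 - (-217)*(-925) = 144041/12856 - 1*200725 = 144041/12856 - 200725 = -2580376559/12856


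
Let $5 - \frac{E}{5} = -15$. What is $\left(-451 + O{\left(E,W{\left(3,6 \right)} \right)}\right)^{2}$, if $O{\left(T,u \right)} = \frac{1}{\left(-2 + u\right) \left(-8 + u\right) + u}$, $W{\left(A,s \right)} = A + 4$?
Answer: $\frac{811801}{4} \approx 2.0295 \cdot 10^{5}$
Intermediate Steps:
$E = 100$ ($E = 25 - -75 = 25 + 75 = 100$)
$W{\left(A,s \right)} = 4 + A$
$O{\left(T,u \right)} = \frac{1}{u + \left(-8 + u\right) \left(-2 + u\right)}$ ($O{\left(T,u \right)} = \frac{1}{\left(-8 + u\right) \left(-2 + u\right) + u} = \frac{1}{u + \left(-8 + u\right) \left(-2 + u\right)}$)
$\left(-451 + O{\left(E,W{\left(3,6 \right)} \right)}\right)^{2} = \left(-451 + \frac{1}{16 + \left(4 + 3\right)^{2} - 9 \left(4 + 3\right)}\right)^{2} = \left(-451 + \frac{1}{16 + 7^{2} - 63}\right)^{2} = \left(-451 + \frac{1}{16 + 49 - 63}\right)^{2} = \left(-451 + \frac{1}{2}\right)^{2} = \left(- \frac{901}{2}\right)^{2} = \frac{811801}{4}$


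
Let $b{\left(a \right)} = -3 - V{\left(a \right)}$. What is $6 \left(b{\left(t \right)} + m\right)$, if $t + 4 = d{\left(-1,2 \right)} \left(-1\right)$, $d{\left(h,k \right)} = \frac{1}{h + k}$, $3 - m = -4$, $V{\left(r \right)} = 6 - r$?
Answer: $-42$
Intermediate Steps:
$m = 7$ ($m = 3 - -4 = 3 + 4 = 7$)
$t = -5$ ($t = -4 + \frac{1}{-1 + 2} \left(-1\right) = -4 + 1^{-1} \left(-1\right) = -4 + 1 \left(-1\right) = -4 - 1 = -5$)
$b{\left(a \right)} = -9 + a$ ($b{\left(a \right)} = -3 - \left(6 - a\right) = -3 + \left(-6 + a\right) = -9 + a$)
$6 \left(b{\left(t \right)} + m\right) = 6 \left(\left(-9 - 5\right) + 7\right) = 6 \left(-14 + 7\right) = 6 \left(-7\right) = -42$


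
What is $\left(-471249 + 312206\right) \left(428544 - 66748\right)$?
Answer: $-57541121228$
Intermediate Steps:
$\left(-471249 + 312206\right) \left(428544 - 66748\right) = \left(-159043\right) 361796 = -57541121228$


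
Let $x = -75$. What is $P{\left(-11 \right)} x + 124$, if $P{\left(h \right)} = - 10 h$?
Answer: $-8126$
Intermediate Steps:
$P{\left(-11 \right)} x + 124 = \left(-10\right) \left(-11\right) \left(-75\right) + 124 = 110 \left(-75\right) + 124 = -8250 + 124 = -8126$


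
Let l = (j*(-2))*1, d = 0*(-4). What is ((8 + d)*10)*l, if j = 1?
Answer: -160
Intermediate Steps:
d = 0
l = -2 (l = (1*(-2))*1 = -2*1 = -2)
((8 + d)*10)*l = ((8 + 0)*10)*(-2) = (8*10)*(-2) = 80*(-2) = -160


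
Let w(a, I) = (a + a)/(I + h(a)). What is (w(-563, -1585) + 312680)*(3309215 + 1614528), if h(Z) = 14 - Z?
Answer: 775938976532269/504 ≈ 1.5396e+12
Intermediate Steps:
w(a, I) = 2*a/(14 + I - a) (w(a, I) = (a + a)/(I + (14 - a)) = (2*a)/(14 + I - a) = 2*a/(14 + I - a))
(w(-563, -1585) + 312680)*(3309215 + 1614528) = (2*(-563)/(14 - 1585 - 1*(-563)) + 312680)*(3309215 + 1614528) = (2*(-563)/(14 - 1585 + 563) + 312680)*4923743 = (2*(-563)/(-1008) + 312680)*4923743 = (2*(-563)*(-1/1008) + 312680)*4923743 = (563/504 + 312680)*4923743 = (157591283/504)*4923743 = 775938976532269/504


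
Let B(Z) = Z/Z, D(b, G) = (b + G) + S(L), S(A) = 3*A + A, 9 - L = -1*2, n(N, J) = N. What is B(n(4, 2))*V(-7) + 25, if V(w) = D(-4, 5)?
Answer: 70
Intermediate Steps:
L = 11 (L = 9 - (-1)*2 = 9 - 1*(-2) = 9 + 2 = 11)
S(A) = 4*A
D(b, G) = 44 + G + b (D(b, G) = (b + G) + 4*11 = (G + b) + 44 = 44 + G + b)
B(Z) = 1
V(w) = 45 (V(w) = 44 + 5 - 4 = 45)
B(n(4, 2))*V(-7) + 25 = 1*45 + 25 = 45 + 25 = 70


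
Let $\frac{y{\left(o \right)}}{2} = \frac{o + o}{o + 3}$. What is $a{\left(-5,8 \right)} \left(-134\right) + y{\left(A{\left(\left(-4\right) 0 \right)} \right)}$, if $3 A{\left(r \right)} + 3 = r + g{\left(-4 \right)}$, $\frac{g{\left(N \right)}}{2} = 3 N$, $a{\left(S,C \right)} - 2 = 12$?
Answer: $-1870$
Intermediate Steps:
$a{\left(S,C \right)} = 14$ ($a{\left(S,C \right)} = 2 + 12 = 14$)
$g{\left(N \right)} = 6 N$ ($g{\left(N \right)} = 2 \cdot 3 N = 6 N$)
$A{\left(r \right)} = -9 + \frac{r}{3}$ ($A{\left(r \right)} = -1 + \frac{r + 6 \left(-4\right)}{3} = -1 + \frac{r - 24}{3} = -1 + \frac{-24 + r}{3} = -1 + \left(-8 + \frac{r}{3}\right) = -9 + \frac{r}{3}$)
$y{\left(o \right)} = \frac{4 o}{3 + o}$ ($y{\left(o \right)} = 2 \frac{o + o}{o + 3} = 2 \frac{2 o}{3 + o} = \frac{4 o}{3 + o}$)
$a{\left(-5,8 \right)} \left(-134\right) + y{\left(A{\left(\left(-4\right) 0 \right)} \right)} = 14 \left(-134\right) + \frac{4 \left(-9 + \frac{\left(-4\right) 0}{3}\right)}{3 - \left(9 - \frac{\left(-4\right) 0}{3}\right)} = -1876 + \frac{4 \left(-9 + \frac{1}{3} \cdot 0\right)}{3 + \left(-9 + \frac{1}{3} \cdot 0\right)} = -1876 + \frac{4 \left(-9 + 0\right)}{3 + \left(-9 + 0\right)} = -1876 + 4 \left(-9\right) \frac{1}{3 - 9} = -1876 + 4 \left(-9\right) \frac{1}{-6} = -1876 + 4 \left(-9\right) \left(- \frac{1}{6}\right) = -1876 + 6 = -1870$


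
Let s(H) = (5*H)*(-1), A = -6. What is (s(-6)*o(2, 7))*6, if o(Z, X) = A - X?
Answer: -2340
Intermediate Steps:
s(H) = -5*H
o(Z, X) = -6 - X
(s(-6)*o(2, 7))*6 = ((-5*(-6))*(-6 - 1*7))*6 = (30*(-6 - 7))*6 = (30*(-13))*6 = -390*6 = -2340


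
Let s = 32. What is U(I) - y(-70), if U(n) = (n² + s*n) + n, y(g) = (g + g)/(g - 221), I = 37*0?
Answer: -140/291 ≈ -0.48110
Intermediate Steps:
I = 0
y(g) = 2*g/(-221 + g) (y(g) = (2*g)/(-221 + g) = 2*g/(-221 + g))
U(n) = n² + 33*n (U(n) = (n² + 32*n) + n = n² + 33*n)
U(I) - y(-70) = 0*(33 + 0) - 2*(-70)/(-221 - 70) = 0*33 - 2*(-70)/(-291) = 0 - 2*(-70)*(-1)/291 = 0 - 1*140/291 = 0 - 140/291 = -140/291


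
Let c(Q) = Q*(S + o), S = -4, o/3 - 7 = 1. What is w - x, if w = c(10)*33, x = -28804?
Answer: 35404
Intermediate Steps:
o = 24 (o = 21 + 3*1 = 21 + 3 = 24)
c(Q) = 20*Q (c(Q) = Q*(-4 + 24) = Q*20 = 20*Q)
w = 6600 (w = (20*10)*33 = 200*33 = 6600)
w - x = 6600 - 1*(-28804) = 6600 + 28804 = 35404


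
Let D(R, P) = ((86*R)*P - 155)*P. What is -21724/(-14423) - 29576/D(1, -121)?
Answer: 27334112196/18430877663 ≈ 1.4831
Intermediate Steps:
D(R, P) = P*(-155 + 86*P*R) (D(R, P) = (86*P*R - 155)*P = (-155 + 86*P*R)*P = P*(-155 + 86*P*R))
-21724/(-14423) - 29576/D(1, -121) = -21724/(-14423) - 29576*(-1/(121*(-155 + 86*(-121)*1))) = -21724*(-1/14423) - 29576*(-1/(121*(-155 - 10406))) = 21724/14423 - 29576/((-121*(-10561))) = 21724/14423 - 29576/1277881 = 27334112196/18430877663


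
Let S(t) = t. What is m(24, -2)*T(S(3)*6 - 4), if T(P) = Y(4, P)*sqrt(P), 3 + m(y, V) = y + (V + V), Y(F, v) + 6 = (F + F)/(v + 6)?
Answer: -476*sqrt(14)/5 ≈ -356.21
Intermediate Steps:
Y(F, v) = -6 + 2*F/(6 + v) (Y(F, v) = -6 + (F + F)/(v + 6) = -6 + (2*F)/(6 + v) = -6 + 2*F/(6 + v))
m(y, V) = -3 + y + 2*V (m(y, V) = -3 + (y + (V + V)) = -3 + (y + 2*V) = -3 + y + 2*V)
T(P) = 2*sqrt(P)*(-14 - 3*P)/(6 + P) (T(P) = (2*(-18 + 4 - 3*P)/(6 + P))*sqrt(P) = (2*(-14 - 3*P)/(6 + P))*sqrt(P) = 2*sqrt(P)*(-14 - 3*P)/(6 + P))
m(24, -2)*T(S(3)*6 - 4) = (-3 + 24 + 2*(-2))*(sqrt(3*6 - 4)*(-28 - 6*(3*6 - 4))/(6 + (3*6 - 4))) = (-3 + 24 - 4)*(sqrt(18 - 4)*(-28 - 6*(18 - 4))/(6 + (18 - 4))) = 17*(sqrt(14)*(-28 - 6*14)/(6 + 14)) = 17*(sqrt(14)*(-28 - 84)/20) = 17*(sqrt(14)*(1/20)*(-112)) = 17*(-28*sqrt(14)/5) = -476*sqrt(14)/5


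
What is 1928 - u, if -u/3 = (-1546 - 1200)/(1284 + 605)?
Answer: 3633754/1889 ≈ 1923.6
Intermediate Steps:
u = 8238/1889 (u = -3*(-1546 - 1200)/(1284 + 605) = -(-8238)/1889 = -3*(-2746/1889) = 8238/1889 ≈ 4.3610)
1928 - u = 1928 - 1*8238/1889 = 1928 - 8238/1889 = 3633754/1889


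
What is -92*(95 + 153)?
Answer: -22816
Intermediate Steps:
-92*(95 + 153) = -92*248 = -22816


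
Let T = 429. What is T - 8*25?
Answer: 229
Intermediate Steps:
T - 8*25 = 429 - 8*25 = 429 - 200 = 229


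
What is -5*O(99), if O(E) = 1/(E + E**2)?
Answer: -1/1980 ≈ -0.00050505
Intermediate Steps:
-5*O(99) = -5/(99*(1 + 99)) = -5/(99*100) = -5*1/9900 = -1/1980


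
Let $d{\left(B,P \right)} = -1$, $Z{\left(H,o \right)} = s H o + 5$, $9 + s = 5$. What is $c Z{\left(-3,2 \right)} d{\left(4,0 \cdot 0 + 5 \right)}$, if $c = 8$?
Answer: $-232$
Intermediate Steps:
$s = -4$ ($s = -9 + 5 = -4$)
$Z{\left(H,o \right)} = 5 - 4 H o$ ($Z{\left(H,o \right)} = - 4 H o + 5 = 5 - 4 H o$)
$c Z{\left(-3,2 \right)} d{\left(4,0 \cdot 0 + 5 \right)} = 8 \left(5 - \left(-12\right) 2\right) \left(-1\right) = 8 \left(5 + 24\right) \left(-1\right) = 8 \cdot 29 \left(-1\right) = 232 \left(-1\right) = -232$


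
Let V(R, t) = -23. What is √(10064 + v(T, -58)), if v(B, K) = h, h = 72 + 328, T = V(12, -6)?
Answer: 4*√654 ≈ 102.29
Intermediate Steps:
T = -23
h = 400
v(B, K) = 400
√(10064 + v(T, -58)) = √(10064 + 400) = √10464 = 4*√654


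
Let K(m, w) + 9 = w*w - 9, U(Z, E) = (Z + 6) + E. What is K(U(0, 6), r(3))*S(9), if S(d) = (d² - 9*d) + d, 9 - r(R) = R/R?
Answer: 414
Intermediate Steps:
U(Z, E) = 6 + E + Z (U(Z, E) = (6 + Z) + E = 6 + E + Z)
r(R) = 8 (r(R) = 9 - R/R = 9 - 1*1 = 9 - 1 = 8)
S(d) = d² - 8*d
K(m, w) = -18 + w² (K(m, w) = -9 + (w*w - 9) = -9 + (w² - 9) = -9 + (-9 + w²) = -18 + w²)
K(U(0, 6), r(3))*S(9) = (-18 + 8²)*(9*(-8 + 9)) = (-18 + 64)*(9*1) = 46*9 = 414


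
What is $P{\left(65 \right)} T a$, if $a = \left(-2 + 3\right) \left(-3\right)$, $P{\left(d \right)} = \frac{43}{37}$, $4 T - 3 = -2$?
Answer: $- \frac{129}{148} \approx -0.87162$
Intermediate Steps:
$T = \frac{1}{4}$ ($T = \frac{3}{4} + \frac{1}{4} \left(-2\right) = \frac{3}{4} - \frac{1}{2} = \frac{1}{4} \approx 0.25$)
$P{\left(d \right)} = \frac{43}{37}$ ($P{\left(d \right)} = 43 \cdot \frac{1}{37} = \frac{43}{37}$)
$a = -3$ ($a = 1 \left(-3\right) = -3$)
$P{\left(65 \right)} T a = \frac{43 \cdot \frac{1}{4} \left(-3\right)}{37} = \frac{43}{37} \left(- \frac{3}{4}\right) = - \frac{129}{148}$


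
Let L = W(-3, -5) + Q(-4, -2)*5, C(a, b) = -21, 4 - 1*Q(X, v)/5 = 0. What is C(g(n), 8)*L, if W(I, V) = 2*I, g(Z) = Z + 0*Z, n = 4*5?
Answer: -1974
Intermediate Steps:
Q(X, v) = 20 (Q(X, v) = 20 - 5*0 = 20 + 0 = 20)
n = 20
g(Z) = Z (g(Z) = Z + 0 = Z)
L = 94 (L = 2*(-3) + 20*5 = -6 + 100 = 94)
C(g(n), 8)*L = -21*94 = -1974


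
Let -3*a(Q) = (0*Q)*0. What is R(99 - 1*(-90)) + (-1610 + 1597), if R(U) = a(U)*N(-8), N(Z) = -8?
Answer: -13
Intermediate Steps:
a(Q) = 0 (a(Q) = -0*Q*0/3 = -0*0 = -⅓*0 = 0)
R(U) = 0 (R(U) = 0*(-8) = 0)
R(99 - 1*(-90)) + (-1610 + 1597) = 0 + (-1610 + 1597) = 0 - 13 = -13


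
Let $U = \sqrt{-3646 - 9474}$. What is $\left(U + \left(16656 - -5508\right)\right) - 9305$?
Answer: $12859 + 8 i \sqrt{205} \approx 12859.0 + 114.54 i$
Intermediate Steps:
$U = 8 i \sqrt{205}$ ($U = \sqrt{-13120} = 8 i \sqrt{205} \approx 114.54 i$)
$\left(U + \left(16656 - -5508\right)\right) - 9305 = \left(8 i \sqrt{205} + \left(16656 - -5508\right)\right) - 9305 = \left(8 i \sqrt{205} + \left(16656 + 5508\right)\right) - 9305 = \left(8 i \sqrt{205} + 22164\right) - 9305 = \left(22164 + 8 i \sqrt{205}\right) - 9305 = 12859 + 8 i \sqrt{205}$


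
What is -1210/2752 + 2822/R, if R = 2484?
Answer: 595063/854496 ≈ 0.69639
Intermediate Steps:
-1210/2752 + 2822/R = -1210/2752 + 2822/2484 = -1210*1/2752 + 2822*(1/2484) = -605/1376 + 1411/1242 = 595063/854496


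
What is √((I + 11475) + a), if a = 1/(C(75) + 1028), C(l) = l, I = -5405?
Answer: √7384817733/1103 ≈ 77.910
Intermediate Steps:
a = 1/1103 (a = 1/(75 + 1028) = 1/1103 ≈ 0.00090662)
√((I + 11475) + a) = √((-5405 + 11475) + 1/1103) = √(6070 + 1/1103) = √(6695211/1103) = √7384817733/1103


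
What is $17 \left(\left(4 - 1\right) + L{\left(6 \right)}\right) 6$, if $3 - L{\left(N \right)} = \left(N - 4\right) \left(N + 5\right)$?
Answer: $-1632$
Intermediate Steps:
$L{\left(N \right)} = 3 - \left(-4 + N\right) \left(5 + N\right)$ ($L{\left(N \right)} = 3 - \left(N - 4\right) \left(N + 5\right) = 3 - \left(-4 + N\right) \left(5 + N\right)$)
$17 \left(\left(4 - 1\right) + L{\left(6 \right)}\right) 6 = 17 \left(\left(4 - 1\right) - 19\right) 6 = 17 \left(3 - 19\right) 6 = 17 \left(\left(-16\right) 6\right) = 17 \left(-96\right) = -1632$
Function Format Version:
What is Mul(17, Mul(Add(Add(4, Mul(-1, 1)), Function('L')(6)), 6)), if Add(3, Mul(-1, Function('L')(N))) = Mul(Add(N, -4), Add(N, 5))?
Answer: -1632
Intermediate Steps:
Function('L')(N) = Add(3, Mul(-1, Add(-4, N), Add(5, N))) (Function('L')(N) = Add(3, Mul(-1, Mul(Add(N, -4), Add(N, 5)))) = Add(3, Mul(-1, Mul(Add(-4, N), Add(5, N)))) = Add(3, Mul(-1, Add(-4, N), Add(5, N))))
Mul(17, Mul(Add(Add(4, Mul(-1, 1)), Function('L')(6)), 6)) = Mul(17, Mul(Add(Add(4, Mul(-1, 1)), Add(23, Mul(-1, 6), Mul(-1, Pow(6, 2)))), 6)) = Mul(17, Mul(Add(Add(4, -1), Add(23, -6, Mul(-1, 36))), 6)) = Mul(17, Mul(Add(3, Add(23, -6, -36)), 6)) = Mul(17, Mul(Add(3, -19), 6)) = Mul(17, Mul(-16, 6)) = Mul(17, -96) = -1632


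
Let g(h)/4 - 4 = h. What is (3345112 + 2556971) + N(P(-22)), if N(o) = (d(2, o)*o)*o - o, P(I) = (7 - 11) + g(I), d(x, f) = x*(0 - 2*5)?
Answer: 5786639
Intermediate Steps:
g(h) = 16 + 4*h
d(x, f) = -10*x (d(x, f) = x*(0 - 10) = x*(-10) = -10*x)
P(I) = 12 + 4*I (P(I) = (7 - 11) + (16 + 4*I) = -4 + (16 + 4*I) = 12 + 4*I)
N(o) = -o - 20*o² (N(o) = ((-10*2)*o)*o - o = (-20*o)*o - o = -20*o² - o = -o - 20*o²)
(3345112 + 2556971) + N(P(-22)) = (3345112 + 2556971) - (12 + 4*(-22))*(1 + 20*(12 + 4*(-22))) = 5902083 - (12 - 88)*(1 + 20*(12 - 88)) = 5902083 - 1*(-76)*(1 + 20*(-76)) = 5902083 - 1*(-76)*(1 - 1520) = 5902083 - 1*(-76)*(-1519) = 5902083 - 115444 = 5786639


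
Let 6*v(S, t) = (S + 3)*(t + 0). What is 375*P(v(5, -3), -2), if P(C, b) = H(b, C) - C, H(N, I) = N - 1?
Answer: 375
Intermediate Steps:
H(N, I) = -1 + N
v(S, t) = t*(3 + S)/6 (v(S, t) = ((S + 3)*(t + 0))/6 = ((3 + S)*t)/6 = (t*(3 + S))/6 = t*(3 + S)/6)
P(C, b) = -1 + b - C (P(C, b) = (-1 + b) - C = -1 + b - C)
375*P(v(5, -3), -2) = 375*(-1 - 2 - (-3)*(3 + 5)/6) = 375*(-1 - 2 - (-3)*8/6) = 375*(-1 - 2 - 1*(-4)) = 375*(-1 - 2 + 4) = 375*1 = 375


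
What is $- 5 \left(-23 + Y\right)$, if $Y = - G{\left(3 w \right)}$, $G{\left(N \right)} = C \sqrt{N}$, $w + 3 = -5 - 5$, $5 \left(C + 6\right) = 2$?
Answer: $115 - 28 i \sqrt{39} \approx 115.0 - 174.86 i$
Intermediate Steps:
$C = - \frac{28}{5}$ ($C = -6 + \frac{1}{5} \cdot 2 = -6 + \frac{2}{5} = - \frac{28}{5} \approx -5.6$)
$w = -13$ ($w = -3 - 10 = -13$)
$G{\left(N \right)} = - \frac{28 \sqrt{N}}{5}$
$Y = \frac{28 i \sqrt{39}}{5}$ ($Y = - \frac{\left(-28\right) \sqrt{3 \left(-13\right)}}{5} = - \frac{\left(-28\right) \sqrt{-39}}{5} = - \frac{\left(-28\right) i \sqrt{39}}{5} = \frac{28 i \sqrt{39}}{5} \approx 34.972 i$)
$- 5 \left(-23 + Y\right) = - 5 \left(-23 + \frac{28 i \sqrt{39}}{5}\right) = 115 - 28 i \sqrt{39}$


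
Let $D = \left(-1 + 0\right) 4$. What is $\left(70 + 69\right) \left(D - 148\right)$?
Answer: $-21128$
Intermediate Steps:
$D = -4$ ($D = \left(-1\right) 4 = -4$)
$\left(70 + 69\right) \left(D - 148\right) = \left(70 + 69\right) \left(-4 - 148\right) = 139 \left(-152\right) = -21128$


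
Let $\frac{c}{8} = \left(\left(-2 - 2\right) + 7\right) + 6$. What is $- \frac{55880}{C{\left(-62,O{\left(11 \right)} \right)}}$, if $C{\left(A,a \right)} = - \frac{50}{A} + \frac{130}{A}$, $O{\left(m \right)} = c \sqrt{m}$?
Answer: $43307$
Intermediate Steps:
$c = 72$ ($c = 8 \left(\left(\left(-2 - 2\right) + 7\right) + 6\right) = 8 \left(\left(-4 + 7\right) + 6\right) = 8 \left(3 + 6\right) = 8 \cdot 9 = 72$)
$O{\left(m \right)} = 72 \sqrt{m}$
$C{\left(A,a \right)} = \frac{80}{A}$
$- \frac{55880}{C{\left(-62,O{\left(11 \right)} \right)}} = - \frac{55880}{80 \frac{1}{-62}} = - \frac{55880}{80 \left(- \frac{1}{62}\right)} = - \frac{55880}{- \frac{40}{31}} = \left(-55880\right) \left(- \frac{31}{40}\right) = 43307$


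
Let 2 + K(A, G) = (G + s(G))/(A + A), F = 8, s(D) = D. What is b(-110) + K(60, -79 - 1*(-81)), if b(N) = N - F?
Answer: -3599/30 ≈ -119.97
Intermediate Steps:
K(A, G) = -2 + G/A (K(A, G) = -2 + (G + G)/(A + A) = -2 + (2*G)/((2*A)) = -2 + (2*G)*(1/(2*A)) = -2 + G/A)
b(N) = -8 + N (b(N) = N - 1*8 = N - 8 = -8 + N)
b(-110) + K(60, -79 - 1*(-81)) = (-8 - 110) + (-2 + (-79 - 1*(-81))/60) = -118 + (-2 + (-79 + 81)*(1/60)) = -118 + (-2 + 2*(1/60)) = -118 + (-2 + 1/30) = -118 - 59/30 = -3599/30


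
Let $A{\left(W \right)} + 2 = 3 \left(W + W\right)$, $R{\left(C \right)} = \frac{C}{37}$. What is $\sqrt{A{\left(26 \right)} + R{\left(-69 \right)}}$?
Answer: $\frac{\sqrt{208273}}{37} \approx 12.334$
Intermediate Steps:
$R{\left(C \right)} = \frac{C}{37}$ ($R{\left(C \right)} = C \frac{1}{37} = \frac{C}{37}$)
$A{\left(W \right)} = -2 + 6 W$ ($A{\left(W \right)} = -2 + 3 \left(W + W\right) = -2 + 3 \cdot 2 W = -2 + 6 W$)
$\sqrt{A{\left(26 \right)} + R{\left(-69 \right)}} = \sqrt{\left(-2 + 6 \cdot 26\right) + \frac{1}{37} \left(-69\right)} = \sqrt{\left(-2 + 156\right) - \frac{69}{37}} = \sqrt{154 - \frac{69}{37}} = \sqrt{\frac{5629}{37}} = \frac{\sqrt{208273}}{37}$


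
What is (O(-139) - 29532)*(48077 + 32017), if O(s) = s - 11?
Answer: -2377350108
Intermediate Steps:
O(s) = -11 + s
(O(-139) - 29532)*(48077 + 32017) = ((-11 - 139) - 29532)*(48077 + 32017) = (-150 - 29532)*80094 = -29682*80094 = -2377350108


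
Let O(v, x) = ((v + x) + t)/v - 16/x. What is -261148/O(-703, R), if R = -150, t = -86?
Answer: -13769028300/76049 ≈ -1.8105e+5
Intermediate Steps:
O(v, x) = -16/x + (-86 + v + x)/v (O(v, x) = ((v + x) - 86)/v - 16/x = (-86 + v + x)/v - 16/x = -16/x + (-86 + v + x)/v)
-261148/O(-703, R) = -261148/(1 - 86/(-703) - 16/(-150) - 150/(-703)) = -261148/(1 - 86*(-1/703) - 16*(-1/150) - 150*(-1/703)) = -261148/(1 + 86/703 + 8/75 + 150/703) = -261148/76049/52725 = -261148*52725/76049 = -13769028300/76049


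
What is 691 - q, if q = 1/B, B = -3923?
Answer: 2710794/3923 ≈ 691.00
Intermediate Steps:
q = -1/3923 (q = 1/(-3923) = -1/3923 ≈ -0.00025491)
691 - q = 691 - 1*(-1/3923) = 691 + 1/3923 = 2710794/3923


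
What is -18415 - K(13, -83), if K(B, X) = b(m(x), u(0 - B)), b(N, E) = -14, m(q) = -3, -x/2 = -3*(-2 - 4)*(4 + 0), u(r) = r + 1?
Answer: -18401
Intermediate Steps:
u(r) = 1 + r
x = -144 (x = -(-6)*(-2 - 4)*(4 + 0) = -(-6)*(-6*4) = -(-6)*(-24) = -2*72 = -144)
K(B, X) = -14
-18415 - K(13, -83) = -18415 - 1*(-14) = -18415 + 14 = -18401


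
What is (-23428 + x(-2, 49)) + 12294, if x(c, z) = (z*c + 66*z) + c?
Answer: -8000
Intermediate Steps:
x(c, z) = c + 66*z + c*z (x(c, z) = (c*z + 66*z) + c = (66*z + c*z) + c = c + 66*z + c*z)
(-23428 + x(-2, 49)) + 12294 = (-23428 + (-2 + 66*49 - 2*49)) + 12294 = (-23428 + (-2 + 3234 - 98)) + 12294 = (-23428 + 3134) + 12294 = -20294 + 12294 = -8000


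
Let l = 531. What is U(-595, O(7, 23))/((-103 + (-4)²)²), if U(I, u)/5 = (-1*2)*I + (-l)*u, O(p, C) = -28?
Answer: 80290/7569 ≈ 10.608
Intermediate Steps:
U(I, u) = -2655*u - 10*I (U(I, u) = 5*((-1*2)*I + (-1*531)*u) = 5*(-2*I - 531*u) = 5*(-531*u - 2*I) = -2655*u - 10*I)
U(-595, O(7, 23))/((-103 + (-4)²)²) = (-2655*(-28) - 10*(-595))/((-103 + (-4)²)²) = (74340 + 5950)/((-103 + 16)²) = 80290/((-87)²) = 80290/7569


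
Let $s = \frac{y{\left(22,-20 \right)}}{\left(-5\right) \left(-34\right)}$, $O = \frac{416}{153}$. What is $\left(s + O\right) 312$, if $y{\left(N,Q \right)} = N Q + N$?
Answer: $\frac{20696}{255} \approx 81.161$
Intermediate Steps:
$y{\left(N,Q \right)} = N + N Q$
$O = \frac{416}{153}$ ($O = 416 \cdot \frac{1}{153} = \frac{416}{153} \approx 2.719$)
$s = - \frac{209}{85}$ ($s = \frac{22 \left(1 - 20\right)}{\left(-5\right) \left(-34\right)} = \frac{22 \left(-19\right)}{170} = \left(-418\right) \frac{1}{170} = - \frac{209}{85} \approx -2.4588$)
$\left(s + O\right) 312 = \left(- \frac{209}{85} + \frac{416}{153}\right) 312 = \frac{199}{765} \cdot 312 = \frac{20696}{255}$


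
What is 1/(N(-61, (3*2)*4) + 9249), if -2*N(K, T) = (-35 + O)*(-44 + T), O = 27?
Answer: 1/9169 ≈ 0.00010906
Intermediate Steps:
N(K, T) = -176 + 4*T (N(K, T) = -(-35 + 27)*(-44 + T)/2 = -(-4)*(-44 + T) = -(352 - 8*T)/2 = -176 + 4*T)
1/(N(-61, (3*2)*4) + 9249) = 1/((-176 + 4*((3*2)*4)) + 9249) = 1/((-176 + 4*(6*4)) + 9249) = 1/((-176 + 4*24) + 9249) = 1/((-176 + 96) + 9249) = 1/(-80 + 9249) = 1/9169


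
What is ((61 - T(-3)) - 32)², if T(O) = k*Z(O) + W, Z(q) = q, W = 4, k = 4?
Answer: 1369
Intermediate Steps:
T(O) = 4 + 4*O (T(O) = 4*O + 4 = 4 + 4*O)
((61 - T(-3)) - 32)² = ((61 - (4 + 4*(-3))) - 32)² = ((61 - (4 - 12)) - 32)² = ((61 - 1*(-8)) - 32)² = ((61 + 8) - 32)² = (69 - 32)² = 37² = 1369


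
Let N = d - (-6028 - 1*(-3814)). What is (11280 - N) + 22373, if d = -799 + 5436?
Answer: 26802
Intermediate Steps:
d = 4637
N = 6851 (N = 4637 - (-6028 - 1*(-3814)) = 4637 - (-6028 + 3814) = 4637 - 1*(-2214) = 4637 + 2214 = 6851)
(11280 - N) + 22373 = (11280 - 1*6851) + 22373 = (11280 - 6851) + 22373 = 4429 + 22373 = 26802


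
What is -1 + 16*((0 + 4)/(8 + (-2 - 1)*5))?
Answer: -71/7 ≈ -10.143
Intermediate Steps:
-1 + 16*((0 + 4)/(8 + (-2 - 1)*5)) = -1 + 16*(4/(8 - 3*5)) = -1 + 16*(4/(8 - 15)) = -1 + 16*(4/(-7)) = -1 + 16*(4*(-1/7)) = -1 + 16*(-4/7) = -1 - 64/7 = -71/7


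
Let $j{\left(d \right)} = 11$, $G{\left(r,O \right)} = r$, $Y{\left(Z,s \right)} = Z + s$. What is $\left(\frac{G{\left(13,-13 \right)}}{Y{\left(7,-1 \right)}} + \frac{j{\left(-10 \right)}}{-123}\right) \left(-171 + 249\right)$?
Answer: $\frac{6643}{41} \approx 162.02$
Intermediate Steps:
$\left(\frac{G{\left(13,-13 \right)}}{Y{\left(7,-1 \right)}} + \frac{j{\left(-10 \right)}}{-123}\right) \left(-171 + 249\right) = \left(\frac{13}{7 - 1} + \frac{11}{-123}\right) \left(-171 + 249\right) = \left(\frac{13}{6} + 11 \left(- \frac{1}{123}\right)\right) 78 = \left(13 \cdot \frac{1}{6} - \frac{11}{123}\right) 78 = \left(\frac{13}{6} - \frac{11}{123}\right) 78 = \frac{511}{246} \cdot 78 = \frac{6643}{41}$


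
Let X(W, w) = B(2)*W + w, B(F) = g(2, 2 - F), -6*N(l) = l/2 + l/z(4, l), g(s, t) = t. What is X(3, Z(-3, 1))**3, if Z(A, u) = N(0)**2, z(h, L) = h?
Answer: 0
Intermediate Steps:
N(l) = -l/8 (N(l) = -(l/2 + l/4)/6 = -l/8)
B(F) = 2 - F
Z(A, u) = 0 (Z(A, u) = (-1/8*0)**2 = 0**2 = 0)
X(W, w) = w (X(W, w) = (2 - 1*2)*W + w = (2 - 2)*W + w = 0*W + w = 0 + w = w)
X(3, Z(-3, 1))**3 = 0**3 = 0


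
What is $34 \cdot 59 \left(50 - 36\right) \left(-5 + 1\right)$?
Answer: $-112336$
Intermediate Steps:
$34 \cdot 59 \left(50 - 36\right) \left(-5 + 1\right) = 2006 \cdot 14 \left(-4\right) = 2006 \left(-56\right) = -112336$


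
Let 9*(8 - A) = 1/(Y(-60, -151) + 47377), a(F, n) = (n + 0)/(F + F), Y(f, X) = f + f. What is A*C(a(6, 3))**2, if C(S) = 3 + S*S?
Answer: 1167058529/15554304 ≈ 75.031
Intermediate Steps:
Y(f, X) = 2*f
a(F, n) = n/(2*F) (a(F, n) = n/((2*F)) = n*(1/(2*F)) = n/(2*F))
A = 3402503/425313 (A = 8 - 1/(9*(2*(-60) + 47377)) = 8 - 1/(9*(-120 + 47377)) = 8 - 1/9/47257 = 8 - 1/9*1/47257 = 8 - 1/425313 = 3402503/425313 ≈ 8.0000)
C(S) = 3 + S**2
A*C(a(6, 3))**2 = 3402503*(3 + ((1/2)*3/6)**2)**2/425313 = 3402503*(3 + ((1/2)*3*(1/6))**2)**2/425313 = 3402503*(3 + (1/4)**2)**2/425313 = 3402503*(3 + 1/16)**2/425313 = 3402503*(49/16)**2/425313 = (3402503/425313)*(2401/256) = 1167058529/15554304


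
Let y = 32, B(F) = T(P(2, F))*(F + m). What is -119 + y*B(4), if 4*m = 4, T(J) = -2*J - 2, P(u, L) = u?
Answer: -1079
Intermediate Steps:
T(J) = -2 - 2*J
m = 1 (m = (¼)*4 = 1)
B(F) = -6 - 6*F (B(F) = (-2 - 2*2)*(F + 1) = (-2 - 4)*(1 + F) = -6*(1 + F) = -6 - 6*F)
-119 + y*B(4) = -119 + 32*(-6 - 6*4) = -119 + 32*(-6 - 24) = -119 + 32*(-30) = -119 - 960 = -1079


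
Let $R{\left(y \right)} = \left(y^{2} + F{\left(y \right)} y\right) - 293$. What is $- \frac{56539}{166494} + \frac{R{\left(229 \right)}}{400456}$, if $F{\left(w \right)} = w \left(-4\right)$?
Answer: $- \frac{6110437511}{8334190158} \approx -0.73318$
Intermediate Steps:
$F{\left(w \right)} = - 4 w$
$R{\left(y \right)} = -293 - 3 y^{2}$ ($R{\left(y \right)} = \left(y^{2} + - 4 y y\right) - 293 = \left(y^{2} - 4 y^{2}\right) - 293 = - 3 y^{2} - 293 = -293 - 3 y^{2}$)
$- \frac{56539}{166494} + \frac{R{\left(229 \right)}}{400456} = - \frac{56539}{166494} + \frac{-293 - 3 \cdot 229^{2}}{400456} = \left(-56539\right) \frac{1}{166494} + \left(-293 - 157323\right) \frac{1}{400456} = - \frac{56539}{166494} + \left(-293 - 157323\right) \frac{1}{400456} = - \frac{56539}{166494} - \frac{19702}{50057} = - \frac{6110437511}{8334190158}$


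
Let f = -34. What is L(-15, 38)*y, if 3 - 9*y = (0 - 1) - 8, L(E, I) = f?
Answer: -136/3 ≈ -45.333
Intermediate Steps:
L(E, I) = -34
y = 4/3 (y = ⅓ - ((0 - 1) - 8)/9 = ⅓ - (-1 - 8)/9 = ⅓ - ⅑*(-9) = ⅓ + 1 = 4/3 ≈ 1.3333)
L(-15, 38)*y = -34*4/3 = -136/3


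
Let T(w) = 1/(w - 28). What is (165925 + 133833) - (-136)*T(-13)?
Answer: 12289942/41 ≈ 2.9975e+5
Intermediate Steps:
T(w) = 1/(-28 + w)
(165925 + 133833) - (-136)*T(-13) = (165925 + 133833) - (-136)/(-28 - 13) = 299758 - (-136)/(-41) = 299758 - (-136)*(-1)/41 = 299758 - 1*136/41 = 299758 - 136/41 = 12289942/41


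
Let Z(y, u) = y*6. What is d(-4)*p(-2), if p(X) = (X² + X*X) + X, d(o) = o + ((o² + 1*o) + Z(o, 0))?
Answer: -96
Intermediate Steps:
Z(y, u) = 6*y
d(o) = o² + 8*o (d(o) = o + ((o² + 1*o) + 6*o) = o + ((o² + o) + 6*o) = o + ((o + o²) + 6*o) = o + (o² + 7*o) = o² + 8*o)
p(X) = X + 2*X² (p(X) = (X² + X²) + X = 2*X² + X = X + 2*X²)
d(-4)*p(-2) = (-4*(8 - 4))*(-2*(1 + 2*(-2))) = (-4*4)*(-2*(1 - 4)) = -(-32)*(-3) = -16*6 = -96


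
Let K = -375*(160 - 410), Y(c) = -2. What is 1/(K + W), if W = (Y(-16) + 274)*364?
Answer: 1/192758 ≈ 5.1879e-6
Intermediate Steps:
K = 93750 (K = -375*(-250) = 93750)
W = 99008 (W = (-2 + 274)*364 = 272*364 = 99008)
1/(K + W) = 1/(93750 + 99008) = 1/192758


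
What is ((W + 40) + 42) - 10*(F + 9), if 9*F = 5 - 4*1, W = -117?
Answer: -1135/9 ≈ -126.11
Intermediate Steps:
F = ⅑ (F = (5 - 4*1)/9 = (5 - 4)/9 = (⅑)*1 = ⅑ ≈ 0.11111)
((W + 40) + 42) - 10*(F + 9) = ((-117 + 40) + 42) - 10*(⅑ + 9) = (-77 + 42) - 10*82/9 = -35 - 820/9 = -1135/9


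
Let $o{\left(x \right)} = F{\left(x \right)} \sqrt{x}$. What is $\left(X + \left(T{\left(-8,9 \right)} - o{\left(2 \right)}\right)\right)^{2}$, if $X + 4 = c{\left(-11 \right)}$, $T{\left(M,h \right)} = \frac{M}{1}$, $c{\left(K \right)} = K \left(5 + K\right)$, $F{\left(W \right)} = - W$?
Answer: $2924 + 216 \sqrt{2} \approx 3229.5$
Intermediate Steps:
$o{\left(x \right)} = - x^{\frac{3}{2}}$ ($o{\left(x \right)} = - x \sqrt{x} = - x^{\frac{3}{2}}$)
$T{\left(M,h \right)} = M$ ($T{\left(M,h \right)} = M 1 = M$)
$X = 62$ ($X = -4 - 11 \left(5 - 11\right) = -4 - -66 = -4 + 66 = 62$)
$\left(X + \left(T{\left(-8,9 \right)} - o{\left(2 \right)}\right)\right)^{2} = \left(62 - \left(8 - 2^{\frac{3}{2}}\right)\right)^{2} = \left(62 - \left(8 - 2 \sqrt{2}\right)\right)^{2} = \left(54 + 2 \sqrt{2}\right)^{2}$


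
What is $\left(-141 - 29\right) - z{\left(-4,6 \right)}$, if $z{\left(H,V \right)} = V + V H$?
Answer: $-152$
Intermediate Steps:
$z{\left(H,V \right)} = V + H V$
$\left(-141 - 29\right) - z{\left(-4,6 \right)} = \left(-141 - 29\right) - 6 \left(1 - 4\right) = -170 - 6 \left(-3\right) = -170 - -18 = -170 + 18 = -152$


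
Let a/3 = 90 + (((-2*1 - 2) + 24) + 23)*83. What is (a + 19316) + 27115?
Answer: 57408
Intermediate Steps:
a = 10977 (a = 3*(90 + (((-2*1 - 2) + 24) + 23)*83) = 3*(90 + (((-2 - 2) + 24) + 23)*83) = 3*(90 + ((-4 + 24) + 23)*83) = 3*(90 + (20 + 23)*83) = 3*(90 + 43*83) = 3*(90 + 3569) = 3*3659 = 10977)
(a + 19316) + 27115 = (10977 + 19316) + 27115 = 30293 + 27115 = 57408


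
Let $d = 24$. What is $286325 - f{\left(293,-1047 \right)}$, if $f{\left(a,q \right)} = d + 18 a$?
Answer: $281027$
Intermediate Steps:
$f{\left(a,q \right)} = 24 + 18 a$
$286325 - f{\left(293,-1047 \right)} = 286325 - \left(24 + 18 \cdot 293\right) = 286325 - \left(24 + 5274\right) = 286325 - 5298 = 281027$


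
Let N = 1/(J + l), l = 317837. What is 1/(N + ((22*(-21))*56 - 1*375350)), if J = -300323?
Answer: -17514/7027002107 ≈ -2.4924e-6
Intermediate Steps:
N = 1/17514 (N = 1/(-300323 + 317837) = 1/17514 ≈ 5.7097e-5)
1/(N + ((22*(-21))*56 - 1*375350)) = 1/(1/17514 + ((22*(-21))*56 - 1*375350)) = 1/(1/17514 + (-462*56 - 375350)) = 1/(1/17514 + (-25872 - 375350)) = 1/(1/17514 - 401222) = 1/(-7027002107/17514) = -17514/7027002107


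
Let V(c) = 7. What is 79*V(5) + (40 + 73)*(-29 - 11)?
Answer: -3967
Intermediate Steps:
79*V(5) + (40 + 73)*(-29 - 11) = 79*7 + (40 + 73)*(-29 - 11) = 553 + 113*(-40) = 553 - 4520 = -3967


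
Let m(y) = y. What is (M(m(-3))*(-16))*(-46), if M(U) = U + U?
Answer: -4416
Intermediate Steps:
M(U) = 2*U
(M(m(-3))*(-16))*(-46) = ((2*(-3))*(-16))*(-46) = -6*(-16)*(-46) = 96*(-46) = -4416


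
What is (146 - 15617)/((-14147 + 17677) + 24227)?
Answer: -15471/27757 ≈ -0.55737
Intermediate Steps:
(146 - 15617)/((-14147 + 17677) + 24227) = -15471/(3530 + 24227) = -15471/27757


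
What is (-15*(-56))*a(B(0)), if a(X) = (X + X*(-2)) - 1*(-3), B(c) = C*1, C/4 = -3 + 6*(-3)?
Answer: 73080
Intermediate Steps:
C = -84 (C = 4*(-3 + 6*(-3)) = 4*(-3 - 18) = 4*(-21) = -84)
B(c) = -84 (B(c) = -84*1 = -84)
a(X) = 3 - X (a(X) = (X - 2*X) + 3 = -X + 3 = 3 - X)
(-15*(-56))*a(B(0)) = (-15*(-56))*(3 - 1*(-84)) = 840*(3 + 84) = 840*87 = 73080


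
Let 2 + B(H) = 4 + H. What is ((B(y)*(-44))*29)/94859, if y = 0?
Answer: -88/3271 ≈ -0.026903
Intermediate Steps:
B(H) = 2 + H (B(H) = -2 + (4 + H) = 2 + H)
((B(y)*(-44))*29)/94859 = (((2 + 0)*(-44))*29)/94859 = ((2*(-44))*29)*(1/94859) = -88*29*(1/94859) = -2552*1/94859 = -88/3271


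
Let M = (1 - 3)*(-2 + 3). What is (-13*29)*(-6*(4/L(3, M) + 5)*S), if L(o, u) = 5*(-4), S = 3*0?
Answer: 0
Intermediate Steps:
S = 0
M = -2 (M = -2*1 = -2)
L(o, u) = -20
(-13*29)*(-6*(4/L(3, M) + 5)*S) = (-13*29)*(-6*(4/(-20) + 5)*0) = -(-2262)*(4*(-1/20) + 5)*0 = -(-2262)*(-⅕ + 5)*0 = -(-2262)*(24/5)*0 = -(-2262)*0 = -377*0 = 0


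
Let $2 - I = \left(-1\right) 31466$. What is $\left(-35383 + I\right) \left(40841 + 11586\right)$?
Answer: $-205251705$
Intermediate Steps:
$I = 31468$ ($I = 2 - \left(-1\right) 31466 = 2 - -31466 = 2 + 31466 = 31468$)
$\left(-35383 + I\right) \left(40841 + 11586\right) = \left(-35383 + 31468\right) \left(40841 + 11586\right) = \left(-3915\right) 52427 = -205251705$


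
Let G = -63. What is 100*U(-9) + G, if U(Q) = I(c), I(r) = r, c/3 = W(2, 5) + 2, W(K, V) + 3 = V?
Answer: 1137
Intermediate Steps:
W(K, V) = -3 + V
c = 12 (c = 3*((-3 + 5) + 2) = 3*(2 + 2) = 3*4 = 12)
U(Q) = 12
100*U(-9) + G = 100*12 - 63 = 1200 - 63 = 1137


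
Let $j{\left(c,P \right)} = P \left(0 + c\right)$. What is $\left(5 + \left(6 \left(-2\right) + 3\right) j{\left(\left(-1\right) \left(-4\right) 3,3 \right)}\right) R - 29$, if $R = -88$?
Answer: $28043$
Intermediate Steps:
$j{\left(c,P \right)} = P c$
$\left(5 + \left(6 \left(-2\right) + 3\right) j{\left(\left(-1\right) \left(-4\right) 3,3 \right)}\right) R - 29 = \left(5 + \left(6 \left(-2\right) + 3\right) 3 \left(-1\right) \left(-4\right) 3\right) \left(-88\right) - 29 = \left(5 + \left(-12 + 3\right) 3 \cdot 4 \cdot 3\right) \left(-88\right) - 29 = \left(5 - 9 \cdot 3 \cdot 12\right) \left(-88\right) - 29 = \left(5 - 324\right) \left(-88\right) - 29 = \left(-319\right) \left(-88\right) - 29 = 28072 - 29 = 28043$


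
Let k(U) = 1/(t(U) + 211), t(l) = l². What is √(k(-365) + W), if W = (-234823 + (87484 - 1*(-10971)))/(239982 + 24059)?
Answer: I*√160274184603384277633/17616287438 ≈ 0.71865*I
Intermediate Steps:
k(U) = 1/(211 + U²) (k(U) = 1/(U² + 211) = 1/(211 + U²))
W = -136368/264041 (W = (-234823 + (87484 + 10971))/264041 = (-234823 + 98455)*(1/264041) = -136368*1/264041 = -136368/264041 ≈ -0.51647)
√(k(-365) + W) = √(1/(211 + (-365)²) - 136368/264041) = √(1/(211 + 133225) - 136368/264041) = √(1/133436 - 136368/264041) = √(-18196136407/35232574876) = I*√160274184603384277633/17616287438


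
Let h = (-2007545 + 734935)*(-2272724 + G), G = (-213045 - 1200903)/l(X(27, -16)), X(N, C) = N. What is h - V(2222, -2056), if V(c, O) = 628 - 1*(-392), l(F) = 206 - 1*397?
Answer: 550628231762140/191 ≈ 2.8829e+12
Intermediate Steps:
l(F) = -191 (l(F) = 206 - 397 = -191)
G = 1413948/191 (G = (-213045 - 1200903)/(-191) = -1413948*(-1/191) = 1413948/191 ≈ 7402.9)
V(c, O) = 1020 (V(c, O) = 628 + 392 = 1020)
h = 550628231956960/191 (h = (-2007545 + 734935)*(-2272724 + 1413948/191) = -1272610*(-432676336/191) = 550628231956960/191 ≈ 2.8829e+12)
h - V(2222, -2056) = 550628231956960/191 - 1*1020 = 550628231956960/191 - 1020 = 550628231762140/191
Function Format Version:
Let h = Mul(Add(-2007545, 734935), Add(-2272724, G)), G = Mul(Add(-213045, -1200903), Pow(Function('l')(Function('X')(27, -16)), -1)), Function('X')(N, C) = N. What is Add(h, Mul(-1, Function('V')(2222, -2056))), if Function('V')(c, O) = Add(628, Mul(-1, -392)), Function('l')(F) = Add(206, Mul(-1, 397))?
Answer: Rational(550628231762140, 191) ≈ 2.8829e+12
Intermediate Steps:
Function('l')(F) = -191 (Function('l')(F) = Add(206, -397) = -191)
G = Rational(1413948, 191) (G = Mul(Add(-213045, -1200903), Pow(-191, -1)) = Mul(-1413948, Rational(-1, 191)) = Rational(1413948, 191) ≈ 7402.9)
Function('V')(c, O) = 1020 (Function('V')(c, O) = Add(628, 392) = 1020)
h = Rational(550628231956960, 191) (h = Mul(Add(-2007545, 734935), Add(-2272724, Rational(1413948, 191))) = Mul(-1272610, Rational(-432676336, 191)) = Rational(550628231956960, 191) ≈ 2.8829e+12)
Add(h, Mul(-1, Function('V')(2222, -2056))) = Add(Rational(550628231956960, 191), Mul(-1, 1020)) = Add(Rational(550628231956960, 191), -1020) = Rational(550628231762140, 191)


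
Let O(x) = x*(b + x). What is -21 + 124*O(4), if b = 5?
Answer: 4443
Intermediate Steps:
O(x) = x*(5 + x)
-21 + 124*O(4) = -21 + 124*(4*(5 + 4)) = -21 + 124*(4*9) = -21 + 124*36 = -21 + 4464 = 4443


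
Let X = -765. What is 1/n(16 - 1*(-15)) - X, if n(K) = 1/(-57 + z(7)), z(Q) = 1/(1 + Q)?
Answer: 5665/8 ≈ 708.13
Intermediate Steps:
n(K) = -8/455 (n(K) = 1/(-57 + 1/(1 + 7)) = 1/(-57 + 1/8) = 1/(-455/8) = -8/455)
1/n(16 - 1*(-15)) - X = 1/(-8/455) - 1*(-765) = -455/8 + 765 = 5665/8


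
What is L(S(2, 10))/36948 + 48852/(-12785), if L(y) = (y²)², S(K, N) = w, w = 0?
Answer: -48852/12785 ≈ -3.8210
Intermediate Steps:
S(K, N) = 0
L(y) = y⁴
L(S(2, 10))/36948 + 48852/(-12785) = 0⁴/36948 + 48852/(-12785) = 0*(1/36948) + 48852*(-1/12785) = 0 - 48852/12785 = -48852/12785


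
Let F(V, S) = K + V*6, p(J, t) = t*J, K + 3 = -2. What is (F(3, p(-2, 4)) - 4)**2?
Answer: 81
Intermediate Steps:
K = -5 (K = -3 - 2 = -5)
p(J, t) = J*t
F(V, S) = -5 + 6*V (F(V, S) = -5 + V*6 = -5 + 6*V)
(F(3, p(-2, 4)) - 4)**2 = ((-5 + 6*3) - 4)**2 = ((-5 + 18) - 4)**2 = (13 - 4)**2 = 9**2 = 81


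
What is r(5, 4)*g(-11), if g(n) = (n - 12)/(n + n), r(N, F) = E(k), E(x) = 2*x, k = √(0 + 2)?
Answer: 23*√2/11 ≈ 2.9570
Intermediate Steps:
k = √2 ≈ 1.4142
r(N, F) = 2*√2
g(n) = (-12 + n)/(2*n) (g(n) = (-12 + n)/((2*n)) = (-12 + n)*(1/(2*n)) = (-12 + n)/(2*n))
r(5, 4)*g(-11) = (2*√2)*((½)*(-12 - 11)/(-11)) = (2*√2)*((½)*(-1/11)*(-23)) = (2*√2)*(23/22) = 23*√2/11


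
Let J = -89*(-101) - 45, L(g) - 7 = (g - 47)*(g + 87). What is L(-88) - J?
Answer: -8802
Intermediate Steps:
L(g) = 7 + (-47 + g)*(87 + g) (L(g) = 7 + (g - 47)*(g + 87) = 7 + (-47 + g)*(87 + g))
J = 8944 (J = 8989 - 45 = 8944)
L(-88) - J = (-4082 + (-88)² + 40*(-88)) - 1*8944 = (-4082 + 7744 - 3520) - 8944 = 142 - 8944 = -8802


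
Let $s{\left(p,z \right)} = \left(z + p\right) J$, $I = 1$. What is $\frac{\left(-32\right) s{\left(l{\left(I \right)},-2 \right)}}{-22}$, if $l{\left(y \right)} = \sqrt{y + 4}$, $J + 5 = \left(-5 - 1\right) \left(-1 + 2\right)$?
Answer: $32 - 16 \sqrt{5} \approx -3.7771$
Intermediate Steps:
$J = -11$ ($J = -5 + \left(-5 - 1\right) \left(-1 + 2\right) = -5 - 6 = -11$)
$l{\left(y \right)} = \sqrt{4 + y}$
$s{\left(p,z \right)} = - 11 p - 11 z$ ($s{\left(p,z \right)} = \left(z + p\right) \left(-11\right) = \left(p + z\right) \left(-11\right) = - 11 p - 11 z$)
$\frac{\left(-32\right) s{\left(l{\left(I \right)},-2 \right)}}{-22} = \frac{\left(-32\right) \left(- 11 \sqrt{4 + 1} - -22\right)}{-22} = - 32 \left(- 11 \sqrt{5} + 22\right) \left(- \frac{1}{22}\right) = - 32 \left(22 - 11 \sqrt{5}\right) \left(- \frac{1}{22}\right) = \left(-704 + 352 \sqrt{5}\right) \left(- \frac{1}{22}\right) = 32 - 16 \sqrt{5}$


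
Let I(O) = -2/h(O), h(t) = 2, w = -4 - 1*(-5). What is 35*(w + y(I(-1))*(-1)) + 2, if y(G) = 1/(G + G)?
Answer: 109/2 ≈ 54.500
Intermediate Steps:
w = 1 (w = -4 + 5 = 1)
I(O) = -1 (I(O) = -2/2 = -2*½ = -1)
y(G) = 1/(2*G)
35*(w + y(I(-1))*(-1)) + 2 = 35*(1 + ((½)/(-1))*(-1)) + 2 = 35*(1 + ((½)*(-1))*(-1)) + 2 = 35*(1 - ½*(-1)) + 2 = 35*(1 + ½) + 2 = 35*(3/2) + 2 = 105/2 + 2 = 109/2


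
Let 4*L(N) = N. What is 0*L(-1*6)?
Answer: 0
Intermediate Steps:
L(N) = N/4
0*L(-1*6) = 0*((-1*6)/4) = 0*((1/4)*(-6)) = 0*(-3/2) = 0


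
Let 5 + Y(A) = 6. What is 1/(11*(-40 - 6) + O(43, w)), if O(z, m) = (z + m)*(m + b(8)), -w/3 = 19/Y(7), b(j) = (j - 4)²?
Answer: 1/68 ≈ 0.014706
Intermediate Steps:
b(j) = (-4 + j)²
Y(A) = 1 (Y(A) = -5 + 6 = 1)
w = -57 (w = -57/1 = -57 ≈ -57.000)
O(z, m) = (16 + m)*(m + z) (O(z, m) = (z + m)*(m + (-4 + 8)²) = (m + z)*(m + 4²) = (m + z)*(m + 16) = (m + z)*(16 + m) = (16 + m)*(m + z))
1/(11*(-40 - 6) + O(43, w)) = 1/(11*(-40 - 6) + ((-57)² + 16*(-57) + 16*43 - 57*43)) = 1/(11*(-46) + (3249 - 912 + 688 - 2451)) = 1/(-506 + 574) = 1/68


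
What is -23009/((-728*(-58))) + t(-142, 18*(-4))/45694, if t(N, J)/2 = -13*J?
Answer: -69452137/137813104 ≈ -0.50396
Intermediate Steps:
t(N, J) = -26*J (t(N, J) = 2*(-13*J) = -26*J)
-23009/((-728*(-58))) + t(-142, 18*(-4))/45694 = -23009/((-728*(-58))) - 468*(-4)/45694 = -23009/42224 - 26*(-72)*(1/45694) = -23009*1/42224 + 1872*(1/45694) = -3287/6032 + 936/22847 = -69452137/137813104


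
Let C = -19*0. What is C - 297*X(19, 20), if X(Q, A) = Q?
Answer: -5643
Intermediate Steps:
C = 0
C - 297*X(19, 20) = 0 - 297*19 = 0 - 5643 = -5643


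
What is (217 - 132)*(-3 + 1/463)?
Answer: -117980/463 ≈ -254.82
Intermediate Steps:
(217 - 132)*(-3 + 1/463) = 85*(-3 + 1/463) = 85*(-1388/463) = -117980/463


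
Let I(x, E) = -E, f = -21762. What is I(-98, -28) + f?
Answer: -21734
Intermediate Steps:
I(-98, -28) + f = -1*(-28) - 21762 = 28 - 21762 = -21734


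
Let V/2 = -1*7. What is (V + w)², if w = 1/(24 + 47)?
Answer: 986049/5041 ≈ 195.61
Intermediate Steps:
V = -14 (V = 2*(-1*7) = 2*(-7) = -14)
w = 1/71 ≈ 0.014085
(V + w)² = (-14 + 1/71)² = (-993/71)² = 986049/5041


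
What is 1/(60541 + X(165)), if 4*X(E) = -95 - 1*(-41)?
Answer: 2/121055 ≈ 1.6521e-5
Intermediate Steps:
X(E) = -27/2 (X(E) = (-95 - 1*(-41))/4 = (-95 + 41)/4 = (¼)*(-54) = -27/2)
1/(60541 + X(165)) = 1/(60541 - 27/2) = 1/(121055/2) = 2/121055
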